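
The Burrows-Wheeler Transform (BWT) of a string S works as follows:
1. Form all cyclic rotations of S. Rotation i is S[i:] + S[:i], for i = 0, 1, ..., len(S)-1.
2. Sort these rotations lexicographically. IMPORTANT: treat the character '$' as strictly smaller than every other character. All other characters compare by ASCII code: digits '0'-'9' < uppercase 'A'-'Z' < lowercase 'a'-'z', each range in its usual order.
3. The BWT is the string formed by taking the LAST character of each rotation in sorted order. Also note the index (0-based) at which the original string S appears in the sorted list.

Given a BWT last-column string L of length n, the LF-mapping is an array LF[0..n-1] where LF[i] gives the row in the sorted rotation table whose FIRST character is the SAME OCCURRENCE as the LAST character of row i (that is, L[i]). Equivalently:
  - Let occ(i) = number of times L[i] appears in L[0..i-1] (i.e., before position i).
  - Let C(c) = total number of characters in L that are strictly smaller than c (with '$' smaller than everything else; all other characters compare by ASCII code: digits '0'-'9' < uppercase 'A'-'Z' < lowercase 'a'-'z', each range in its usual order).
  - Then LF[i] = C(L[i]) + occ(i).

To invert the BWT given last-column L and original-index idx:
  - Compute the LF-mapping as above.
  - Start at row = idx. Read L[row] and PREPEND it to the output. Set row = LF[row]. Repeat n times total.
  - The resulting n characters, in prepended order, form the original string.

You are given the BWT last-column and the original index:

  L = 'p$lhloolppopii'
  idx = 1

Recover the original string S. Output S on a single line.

Answer: hippolollipop$

Derivation:
LF mapping: 10 0 4 1 5 7 8 6 11 12 9 13 2 3
Walk LF starting at row 1, prepending L[row]:
  step 1: row=1, L[1]='$', prepend. Next row=LF[1]=0
  step 2: row=0, L[0]='p', prepend. Next row=LF[0]=10
  step 3: row=10, L[10]='o', prepend. Next row=LF[10]=9
  step 4: row=9, L[9]='p', prepend. Next row=LF[9]=12
  step 5: row=12, L[12]='i', prepend. Next row=LF[12]=2
  step 6: row=2, L[2]='l', prepend. Next row=LF[2]=4
  step 7: row=4, L[4]='l', prepend. Next row=LF[4]=5
  step 8: row=5, L[5]='o', prepend. Next row=LF[5]=7
  step 9: row=7, L[7]='l', prepend. Next row=LF[7]=6
  step 10: row=6, L[6]='o', prepend. Next row=LF[6]=8
  step 11: row=8, L[8]='p', prepend. Next row=LF[8]=11
  step 12: row=11, L[11]='p', prepend. Next row=LF[11]=13
  step 13: row=13, L[13]='i', prepend. Next row=LF[13]=3
  step 14: row=3, L[3]='h', prepend. Next row=LF[3]=1
Reversed output: hippolollipop$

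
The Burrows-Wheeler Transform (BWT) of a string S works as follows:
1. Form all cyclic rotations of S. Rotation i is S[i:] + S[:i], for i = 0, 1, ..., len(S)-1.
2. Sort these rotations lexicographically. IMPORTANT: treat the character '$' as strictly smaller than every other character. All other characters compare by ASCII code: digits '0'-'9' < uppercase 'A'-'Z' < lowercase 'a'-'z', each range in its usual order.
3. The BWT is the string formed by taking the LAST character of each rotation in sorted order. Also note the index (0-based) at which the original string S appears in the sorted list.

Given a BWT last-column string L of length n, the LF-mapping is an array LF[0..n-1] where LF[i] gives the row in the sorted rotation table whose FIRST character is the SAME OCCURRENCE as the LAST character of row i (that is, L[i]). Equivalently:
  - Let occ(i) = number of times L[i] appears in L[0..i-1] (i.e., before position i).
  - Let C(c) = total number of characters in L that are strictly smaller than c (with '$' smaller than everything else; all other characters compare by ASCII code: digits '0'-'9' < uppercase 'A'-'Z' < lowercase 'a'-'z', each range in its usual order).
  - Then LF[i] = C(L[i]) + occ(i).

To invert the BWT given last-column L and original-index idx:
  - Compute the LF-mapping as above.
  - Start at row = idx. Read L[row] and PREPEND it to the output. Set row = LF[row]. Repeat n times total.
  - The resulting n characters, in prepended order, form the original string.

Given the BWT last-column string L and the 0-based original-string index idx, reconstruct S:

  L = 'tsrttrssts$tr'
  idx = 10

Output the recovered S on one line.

Answer: tsrrssstrttt$

Derivation:
LF mapping: 8 4 1 9 10 2 5 6 11 7 0 12 3
Walk LF starting at row 10, prepending L[row]:
  step 1: row=10, L[10]='$', prepend. Next row=LF[10]=0
  step 2: row=0, L[0]='t', prepend. Next row=LF[0]=8
  step 3: row=8, L[8]='t', prepend. Next row=LF[8]=11
  step 4: row=11, L[11]='t', prepend. Next row=LF[11]=12
  step 5: row=12, L[12]='r', prepend. Next row=LF[12]=3
  step 6: row=3, L[3]='t', prepend. Next row=LF[3]=9
  step 7: row=9, L[9]='s', prepend. Next row=LF[9]=7
  step 8: row=7, L[7]='s', prepend. Next row=LF[7]=6
  step 9: row=6, L[6]='s', prepend. Next row=LF[6]=5
  step 10: row=5, L[5]='r', prepend. Next row=LF[5]=2
  step 11: row=2, L[2]='r', prepend. Next row=LF[2]=1
  step 12: row=1, L[1]='s', prepend. Next row=LF[1]=4
  step 13: row=4, L[4]='t', prepend. Next row=LF[4]=10
Reversed output: tsrrssstrttt$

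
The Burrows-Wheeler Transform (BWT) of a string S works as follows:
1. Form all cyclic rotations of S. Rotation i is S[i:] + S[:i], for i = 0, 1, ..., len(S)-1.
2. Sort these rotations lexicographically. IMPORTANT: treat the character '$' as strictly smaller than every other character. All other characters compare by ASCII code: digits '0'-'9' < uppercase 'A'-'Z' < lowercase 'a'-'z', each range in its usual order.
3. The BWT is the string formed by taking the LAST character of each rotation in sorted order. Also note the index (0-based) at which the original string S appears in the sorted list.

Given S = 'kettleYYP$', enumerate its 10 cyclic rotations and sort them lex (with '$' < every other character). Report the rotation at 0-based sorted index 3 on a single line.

Answer: YYP$kettle

Derivation:
All 10 rotations (rotation i = S[i:]+S[:i]):
  rot[0] = kettleYYP$
  rot[1] = ettleYYP$k
  rot[2] = ttleYYP$ke
  rot[3] = tleYYP$ket
  rot[4] = leYYP$kett
  rot[5] = eYYP$kettl
  rot[6] = YYP$kettle
  rot[7] = YP$kettleY
  rot[8] = P$kettleYY
  rot[9] = $kettleYYP
Sorted (with $ < everything):
  sorted[0] = $kettleYYP
  sorted[1] = P$kettleYY
  sorted[2] = YP$kettleY
  sorted[3] = YYP$kettle
  sorted[4] = eYYP$kettl
  sorted[5] = ettleYYP$k
  sorted[6] = kettleYYP$
  sorted[7] = leYYP$kett
  sorted[8] = tleYYP$ket
  sorted[9] = ttleYYP$ke
sorted[3] = YYP$kettle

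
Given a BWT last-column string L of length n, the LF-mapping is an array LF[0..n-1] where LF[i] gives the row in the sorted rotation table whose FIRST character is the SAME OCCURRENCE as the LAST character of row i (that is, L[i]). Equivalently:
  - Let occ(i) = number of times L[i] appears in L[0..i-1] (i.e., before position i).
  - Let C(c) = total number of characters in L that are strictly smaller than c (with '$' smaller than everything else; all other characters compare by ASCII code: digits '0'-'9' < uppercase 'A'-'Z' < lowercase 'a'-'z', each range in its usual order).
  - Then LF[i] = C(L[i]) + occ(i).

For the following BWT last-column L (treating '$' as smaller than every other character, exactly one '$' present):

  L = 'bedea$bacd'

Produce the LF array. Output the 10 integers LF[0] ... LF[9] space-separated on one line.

Char counts: '$':1, 'a':2, 'b':2, 'c':1, 'd':2, 'e':2
C (first-col start): C('$')=0, C('a')=1, C('b')=3, C('c')=5, C('d')=6, C('e')=8
L[0]='b': occ=0, LF[0]=C('b')+0=3+0=3
L[1]='e': occ=0, LF[1]=C('e')+0=8+0=8
L[2]='d': occ=0, LF[2]=C('d')+0=6+0=6
L[3]='e': occ=1, LF[3]=C('e')+1=8+1=9
L[4]='a': occ=0, LF[4]=C('a')+0=1+0=1
L[5]='$': occ=0, LF[5]=C('$')+0=0+0=0
L[6]='b': occ=1, LF[6]=C('b')+1=3+1=4
L[7]='a': occ=1, LF[7]=C('a')+1=1+1=2
L[8]='c': occ=0, LF[8]=C('c')+0=5+0=5
L[9]='d': occ=1, LF[9]=C('d')+1=6+1=7

Answer: 3 8 6 9 1 0 4 2 5 7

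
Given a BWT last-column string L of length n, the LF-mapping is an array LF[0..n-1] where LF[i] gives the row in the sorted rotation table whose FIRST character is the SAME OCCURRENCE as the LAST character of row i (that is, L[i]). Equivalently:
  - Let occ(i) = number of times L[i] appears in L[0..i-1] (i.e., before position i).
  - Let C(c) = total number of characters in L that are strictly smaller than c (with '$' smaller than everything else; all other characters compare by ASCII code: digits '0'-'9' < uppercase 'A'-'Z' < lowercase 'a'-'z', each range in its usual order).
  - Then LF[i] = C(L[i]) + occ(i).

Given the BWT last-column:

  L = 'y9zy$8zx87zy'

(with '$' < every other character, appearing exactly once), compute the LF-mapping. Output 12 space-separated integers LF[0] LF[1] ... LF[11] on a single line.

Answer: 6 4 9 7 0 2 10 5 3 1 11 8

Derivation:
Char counts: '$':1, '7':1, '8':2, '9':1, 'x':1, 'y':3, 'z':3
C (first-col start): C('$')=0, C('7')=1, C('8')=2, C('9')=4, C('x')=5, C('y')=6, C('z')=9
L[0]='y': occ=0, LF[0]=C('y')+0=6+0=6
L[1]='9': occ=0, LF[1]=C('9')+0=4+0=4
L[2]='z': occ=0, LF[2]=C('z')+0=9+0=9
L[3]='y': occ=1, LF[3]=C('y')+1=6+1=7
L[4]='$': occ=0, LF[4]=C('$')+0=0+0=0
L[5]='8': occ=0, LF[5]=C('8')+0=2+0=2
L[6]='z': occ=1, LF[6]=C('z')+1=9+1=10
L[7]='x': occ=0, LF[7]=C('x')+0=5+0=5
L[8]='8': occ=1, LF[8]=C('8')+1=2+1=3
L[9]='7': occ=0, LF[9]=C('7')+0=1+0=1
L[10]='z': occ=2, LF[10]=C('z')+2=9+2=11
L[11]='y': occ=2, LF[11]=C('y')+2=6+2=8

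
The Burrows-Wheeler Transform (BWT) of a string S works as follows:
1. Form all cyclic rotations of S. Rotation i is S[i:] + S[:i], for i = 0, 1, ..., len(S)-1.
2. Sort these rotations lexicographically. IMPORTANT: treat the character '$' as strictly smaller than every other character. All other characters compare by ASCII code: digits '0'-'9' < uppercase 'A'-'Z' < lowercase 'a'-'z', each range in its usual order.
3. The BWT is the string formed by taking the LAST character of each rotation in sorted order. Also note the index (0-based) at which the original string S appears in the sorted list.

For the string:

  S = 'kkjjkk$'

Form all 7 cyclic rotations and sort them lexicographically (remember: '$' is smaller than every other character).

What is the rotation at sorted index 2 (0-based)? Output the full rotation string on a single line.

Answer: jkk$kkj

Derivation:
All 7 rotations (rotation i = S[i:]+S[:i]):
  rot[0] = kkjjkk$
  rot[1] = kjjkk$k
  rot[2] = jjkk$kk
  rot[3] = jkk$kkj
  rot[4] = kk$kkjj
  rot[5] = k$kkjjk
  rot[6] = $kkjjkk
Sorted (with $ < everything):
  sorted[0] = $kkjjkk
  sorted[1] = jjkk$kk
  sorted[2] = jkk$kkj
  sorted[3] = k$kkjjk
  sorted[4] = kjjkk$k
  sorted[5] = kk$kkjj
  sorted[6] = kkjjkk$
sorted[2] = jkk$kkj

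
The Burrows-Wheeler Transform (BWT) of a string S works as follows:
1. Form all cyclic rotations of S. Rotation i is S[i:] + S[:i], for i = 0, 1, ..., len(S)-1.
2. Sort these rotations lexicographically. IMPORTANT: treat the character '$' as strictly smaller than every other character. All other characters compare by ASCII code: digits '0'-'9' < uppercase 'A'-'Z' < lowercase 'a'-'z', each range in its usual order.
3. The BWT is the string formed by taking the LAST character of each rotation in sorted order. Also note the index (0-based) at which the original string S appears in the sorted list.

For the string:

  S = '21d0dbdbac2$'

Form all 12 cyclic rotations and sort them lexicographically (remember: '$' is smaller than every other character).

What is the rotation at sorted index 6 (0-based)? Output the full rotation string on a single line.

All 12 rotations (rotation i = S[i:]+S[:i]):
  rot[0] = 21d0dbdbac2$
  rot[1] = 1d0dbdbac2$2
  rot[2] = d0dbdbac2$21
  rot[3] = 0dbdbac2$21d
  rot[4] = dbdbac2$21d0
  rot[5] = bdbac2$21d0d
  rot[6] = dbac2$21d0db
  rot[7] = bac2$21d0dbd
  rot[8] = ac2$21d0dbdb
  rot[9] = c2$21d0dbdba
  rot[10] = 2$21d0dbdbac
  rot[11] = $21d0dbdbac2
Sorted (with $ < everything):
  sorted[0] = $21d0dbdbac2
  sorted[1] = 0dbdbac2$21d
  sorted[2] = 1d0dbdbac2$2
  sorted[3] = 2$21d0dbdbac
  sorted[4] = 21d0dbdbac2$
  sorted[5] = ac2$21d0dbdb
  sorted[6] = bac2$21d0dbd
  sorted[7] = bdbac2$21d0d
  sorted[8] = c2$21d0dbdba
  sorted[9] = d0dbdbac2$21
  sorted[10] = dbac2$21d0db
  sorted[11] = dbdbac2$21d0
sorted[6] = bac2$21d0dbd

Answer: bac2$21d0dbd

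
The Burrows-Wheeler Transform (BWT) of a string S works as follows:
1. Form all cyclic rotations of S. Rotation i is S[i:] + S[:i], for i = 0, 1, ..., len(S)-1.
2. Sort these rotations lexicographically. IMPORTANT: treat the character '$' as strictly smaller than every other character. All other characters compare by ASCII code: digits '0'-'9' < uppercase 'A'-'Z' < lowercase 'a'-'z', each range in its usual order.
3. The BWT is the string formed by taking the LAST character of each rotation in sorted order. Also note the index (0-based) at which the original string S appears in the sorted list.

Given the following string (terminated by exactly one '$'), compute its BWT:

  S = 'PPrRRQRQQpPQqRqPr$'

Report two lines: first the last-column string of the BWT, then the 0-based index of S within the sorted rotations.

All 18 rotations (rotation i = S[i:]+S[:i]):
  rot[0] = PPrRRQRQQpPQqRqPr$
  rot[1] = PrRRQRQQpPQqRqPr$P
  rot[2] = rRRQRQQpPQqRqPr$PP
  rot[3] = RRQRQQpPQqRqPr$PPr
  rot[4] = RQRQQpPQqRqPr$PPrR
  rot[5] = QRQQpPQqRqPr$PPrRR
  rot[6] = RQQpPQqRqPr$PPrRRQ
  rot[7] = QQpPQqRqPr$PPrRRQR
  rot[8] = QpPQqRqPr$PPrRRQRQ
  rot[9] = pPQqRqPr$PPrRRQRQQ
  rot[10] = PQqRqPr$PPrRRQRQQp
  rot[11] = QqRqPr$PPrRRQRQQpP
  rot[12] = qRqPr$PPrRRQRQQpPQ
  rot[13] = RqPr$PPrRRQRQQpPQq
  rot[14] = qPr$PPrRRQRQQpPQqR
  rot[15] = Pr$PPrRRQRQQpPQqRq
  rot[16] = r$PPrRRQRQQpPQqRqP
  rot[17] = $PPrRRQRQQpPQqRqPr
Sorted (with $ < everything):
  sorted[0] = $PPrRRQRQQpPQqRqPr  (last char: 'r')
  sorted[1] = PPrRRQRQQpPQqRqPr$  (last char: '$')
  sorted[2] = PQqRqPr$PPrRRQRQQp  (last char: 'p')
  sorted[3] = Pr$PPrRRQRQQpPQqRq  (last char: 'q')
  sorted[4] = PrRRQRQQpPQqRqPr$P  (last char: 'P')
  sorted[5] = QQpPQqRqPr$PPrRRQR  (last char: 'R')
  sorted[6] = QRQQpPQqRqPr$PPrRR  (last char: 'R')
  sorted[7] = QpPQqRqPr$PPrRRQRQ  (last char: 'Q')
  sorted[8] = QqRqPr$PPrRRQRQQpP  (last char: 'P')
  sorted[9] = RQQpPQqRqPr$PPrRRQ  (last char: 'Q')
  sorted[10] = RQRQQpPQqRqPr$PPrR  (last char: 'R')
  sorted[11] = RRQRQQpPQqRqPr$PPr  (last char: 'r')
  sorted[12] = RqPr$PPrRRQRQQpPQq  (last char: 'q')
  sorted[13] = pPQqRqPr$PPrRRQRQQ  (last char: 'Q')
  sorted[14] = qPr$PPrRRQRQQpPQqR  (last char: 'R')
  sorted[15] = qRqPr$PPrRRQRQQpPQ  (last char: 'Q')
  sorted[16] = r$PPrRRQRQQpPQqRqP  (last char: 'P')
  sorted[17] = rRRQRQQpPQqRqPr$PP  (last char: 'P')
Last column: r$pqPRRQPQRrqQRQPP
Original string S is at sorted index 1

Answer: r$pqPRRQPQRrqQRQPP
1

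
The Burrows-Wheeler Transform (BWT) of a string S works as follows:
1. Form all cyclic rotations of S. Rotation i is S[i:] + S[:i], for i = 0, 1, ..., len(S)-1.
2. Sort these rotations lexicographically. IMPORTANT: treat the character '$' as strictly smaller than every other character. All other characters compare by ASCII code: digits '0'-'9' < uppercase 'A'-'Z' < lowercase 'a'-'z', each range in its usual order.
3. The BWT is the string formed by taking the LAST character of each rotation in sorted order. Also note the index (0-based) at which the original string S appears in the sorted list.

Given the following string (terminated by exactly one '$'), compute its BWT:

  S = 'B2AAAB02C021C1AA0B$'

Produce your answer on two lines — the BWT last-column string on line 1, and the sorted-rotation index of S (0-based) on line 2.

Answer: BCBAC20B0A12AA0A$21
16

Derivation:
All 19 rotations (rotation i = S[i:]+S[:i]):
  rot[0] = B2AAAB02C021C1AA0B$
  rot[1] = 2AAAB02C021C1AA0B$B
  rot[2] = AAAB02C021C1AA0B$B2
  rot[3] = AAB02C021C1AA0B$B2A
  rot[4] = AB02C021C1AA0B$B2AA
  rot[5] = B02C021C1AA0B$B2AAA
  rot[6] = 02C021C1AA0B$B2AAAB
  rot[7] = 2C021C1AA0B$B2AAAB0
  rot[8] = C021C1AA0B$B2AAAB02
  rot[9] = 021C1AA0B$B2AAAB02C
  rot[10] = 21C1AA0B$B2AAAB02C0
  rot[11] = 1C1AA0B$B2AAAB02C02
  rot[12] = C1AA0B$B2AAAB02C021
  rot[13] = 1AA0B$B2AAAB02C021C
  rot[14] = AA0B$B2AAAB02C021C1
  rot[15] = A0B$B2AAAB02C021C1A
  rot[16] = 0B$B2AAAB02C021C1AA
  rot[17] = B$B2AAAB02C021C1AA0
  rot[18] = $B2AAAB02C021C1AA0B
Sorted (with $ < everything):
  sorted[0] = $B2AAAB02C021C1AA0B  (last char: 'B')
  sorted[1] = 021C1AA0B$B2AAAB02C  (last char: 'C')
  sorted[2] = 02C021C1AA0B$B2AAAB  (last char: 'B')
  sorted[3] = 0B$B2AAAB02C021C1AA  (last char: 'A')
  sorted[4] = 1AA0B$B2AAAB02C021C  (last char: 'C')
  sorted[5] = 1C1AA0B$B2AAAB02C02  (last char: '2')
  sorted[6] = 21C1AA0B$B2AAAB02C0  (last char: '0')
  sorted[7] = 2AAAB02C021C1AA0B$B  (last char: 'B')
  sorted[8] = 2C021C1AA0B$B2AAAB0  (last char: '0')
  sorted[9] = A0B$B2AAAB02C021C1A  (last char: 'A')
  sorted[10] = AA0B$B2AAAB02C021C1  (last char: '1')
  sorted[11] = AAAB02C021C1AA0B$B2  (last char: '2')
  sorted[12] = AAB02C021C1AA0B$B2A  (last char: 'A')
  sorted[13] = AB02C021C1AA0B$B2AA  (last char: 'A')
  sorted[14] = B$B2AAAB02C021C1AA0  (last char: '0')
  sorted[15] = B02C021C1AA0B$B2AAA  (last char: 'A')
  sorted[16] = B2AAAB02C021C1AA0B$  (last char: '$')
  sorted[17] = C021C1AA0B$B2AAAB02  (last char: '2')
  sorted[18] = C1AA0B$B2AAAB02C021  (last char: '1')
Last column: BCBAC20B0A12AA0A$21
Original string S is at sorted index 16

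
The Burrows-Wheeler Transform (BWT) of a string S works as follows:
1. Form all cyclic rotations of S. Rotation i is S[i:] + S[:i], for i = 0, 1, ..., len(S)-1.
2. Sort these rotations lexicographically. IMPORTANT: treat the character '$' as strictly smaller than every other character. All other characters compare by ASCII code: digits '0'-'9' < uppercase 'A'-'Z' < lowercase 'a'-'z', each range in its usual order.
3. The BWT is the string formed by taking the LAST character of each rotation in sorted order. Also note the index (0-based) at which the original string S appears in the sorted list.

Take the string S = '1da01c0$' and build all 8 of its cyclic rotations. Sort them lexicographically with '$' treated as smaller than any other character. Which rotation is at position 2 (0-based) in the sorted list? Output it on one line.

All 8 rotations (rotation i = S[i:]+S[:i]):
  rot[0] = 1da01c0$
  rot[1] = da01c0$1
  rot[2] = a01c0$1d
  rot[3] = 01c0$1da
  rot[4] = 1c0$1da0
  rot[5] = c0$1da01
  rot[6] = 0$1da01c
  rot[7] = $1da01c0
Sorted (with $ < everything):
  sorted[0] = $1da01c0
  sorted[1] = 0$1da01c
  sorted[2] = 01c0$1da
  sorted[3] = 1c0$1da0
  sorted[4] = 1da01c0$
  sorted[5] = a01c0$1d
  sorted[6] = c0$1da01
  sorted[7] = da01c0$1
sorted[2] = 01c0$1da

Answer: 01c0$1da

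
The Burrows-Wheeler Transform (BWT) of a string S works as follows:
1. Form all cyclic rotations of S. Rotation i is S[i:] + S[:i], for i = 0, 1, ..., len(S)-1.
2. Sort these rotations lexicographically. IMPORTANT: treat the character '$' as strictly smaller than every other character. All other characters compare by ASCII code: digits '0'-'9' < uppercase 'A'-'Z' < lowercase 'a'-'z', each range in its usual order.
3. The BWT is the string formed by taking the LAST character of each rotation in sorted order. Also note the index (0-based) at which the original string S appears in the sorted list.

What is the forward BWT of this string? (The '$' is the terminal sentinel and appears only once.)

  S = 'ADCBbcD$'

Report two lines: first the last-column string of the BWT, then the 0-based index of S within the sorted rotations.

Answer: D$CDcABb
1

Derivation:
All 8 rotations (rotation i = S[i:]+S[:i]):
  rot[0] = ADCBbcD$
  rot[1] = DCBbcD$A
  rot[2] = CBbcD$AD
  rot[3] = BbcD$ADC
  rot[4] = bcD$ADCB
  rot[5] = cD$ADCBb
  rot[6] = D$ADCBbc
  rot[7] = $ADCBbcD
Sorted (with $ < everything):
  sorted[0] = $ADCBbcD  (last char: 'D')
  sorted[1] = ADCBbcD$  (last char: '$')
  sorted[2] = BbcD$ADC  (last char: 'C')
  sorted[3] = CBbcD$AD  (last char: 'D')
  sorted[4] = D$ADCBbc  (last char: 'c')
  sorted[5] = DCBbcD$A  (last char: 'A')
  sorted[6] = bcD$ADCB  (last char: 'B')
  sorted[7] = cD$ADCBb  (last char: 'b')
Last column: D$CDcABb
Original string S is at sorted index 1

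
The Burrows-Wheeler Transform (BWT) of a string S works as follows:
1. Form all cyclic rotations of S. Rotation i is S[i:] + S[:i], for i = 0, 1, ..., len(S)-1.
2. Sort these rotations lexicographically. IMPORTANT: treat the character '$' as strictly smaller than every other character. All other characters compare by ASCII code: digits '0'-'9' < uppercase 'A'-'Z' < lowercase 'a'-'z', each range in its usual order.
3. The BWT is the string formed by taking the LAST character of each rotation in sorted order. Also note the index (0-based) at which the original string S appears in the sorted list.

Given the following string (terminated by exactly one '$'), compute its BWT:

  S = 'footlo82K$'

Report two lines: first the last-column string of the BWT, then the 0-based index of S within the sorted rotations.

All 10 rotations (rotation i = S[i:]+S[:i]):
  rot[0] = footlo82K$
  rot[1] = ootlo82K$f
  rot[2] = otlo82K$fo
  rot[3] = tlo82K$foo
  rot[4] = lo82K$foot
  rot[5] = o82K$footl
  rot[6] = 82K$footlo
  rot[7] = 2K$footlo8
  rot[8] = K$footlo82
  rot[9] = $footlo82K
Sorted (with $ < everything):
  sorted[0] = $footlo82K  (last char: 'K')
  sorted[1] = 2K$footlo8  (last char: '8')
  sorted[2] = 82K$footlo  (last char: 'o')
  sorted[3] = K$footlo82  (last char: '2')
  sorted[4] = footlo82K$  (last char: '$')
  sorted[5] = lo82K$foot  (last char: 't')
  sorted[6] = o82K$footl  (last char: 'l')
  sorted[7] = ootlo82K$f  (last char: 'f')
  sorted[8] = otlo82K$fo  (last char: 'o')
  sorted[9] = tlo82K$foo  (last char: 'o')
Last column: K8o2$tlfoo
Original string S is at sorted index 4

Answer: K8o2$tlfoo
4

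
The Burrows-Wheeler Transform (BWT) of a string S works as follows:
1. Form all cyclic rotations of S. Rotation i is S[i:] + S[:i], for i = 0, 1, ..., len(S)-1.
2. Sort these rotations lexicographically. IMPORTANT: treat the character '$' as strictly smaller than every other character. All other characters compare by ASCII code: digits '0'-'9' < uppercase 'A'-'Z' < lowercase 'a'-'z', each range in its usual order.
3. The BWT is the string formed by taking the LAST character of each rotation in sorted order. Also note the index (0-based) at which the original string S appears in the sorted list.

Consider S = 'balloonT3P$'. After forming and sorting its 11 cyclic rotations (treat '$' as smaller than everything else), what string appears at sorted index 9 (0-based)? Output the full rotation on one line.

Answer: onT3P$ballo

Derivation:
All 11 rotations (rotation i = S[i:]+S[:i]):
  rot[0] = balloonT3P$
  rot[1] = alloonT3P$b
  rot[2] = lloonT3P$ba
  rot[3] = loonT3P$bal
  rot[4] = oonT3P$ball
  rot[5] = onT3P$ballo
  rot[6] = nT3P$balloo
  rot[7] = T3P$balloon
  rot[8] = 3P$balloonT
  rot[9] = P$balloonT3
  rot[10] = $balloonT3P
Sorted (with $ < everything):
  sorted[0] = $balloonT3P
  sorted[1] = 3P$balloonT
  sorted[2] = P$balloonT3
  sorted[3] = T3P$balloon
  sorted[4] = alloonT3P$b
  sorted[5] = balloonT3P$
  sorted[6] = lloonT3P$ba
  sorted[7] = loonT3P$bal
  sorted[8] = nT3P$balloo
  sorted[9] = onT3P$ballo
  sorted[10] = oonT3P$ball
sorted[9] = onT3P$ballo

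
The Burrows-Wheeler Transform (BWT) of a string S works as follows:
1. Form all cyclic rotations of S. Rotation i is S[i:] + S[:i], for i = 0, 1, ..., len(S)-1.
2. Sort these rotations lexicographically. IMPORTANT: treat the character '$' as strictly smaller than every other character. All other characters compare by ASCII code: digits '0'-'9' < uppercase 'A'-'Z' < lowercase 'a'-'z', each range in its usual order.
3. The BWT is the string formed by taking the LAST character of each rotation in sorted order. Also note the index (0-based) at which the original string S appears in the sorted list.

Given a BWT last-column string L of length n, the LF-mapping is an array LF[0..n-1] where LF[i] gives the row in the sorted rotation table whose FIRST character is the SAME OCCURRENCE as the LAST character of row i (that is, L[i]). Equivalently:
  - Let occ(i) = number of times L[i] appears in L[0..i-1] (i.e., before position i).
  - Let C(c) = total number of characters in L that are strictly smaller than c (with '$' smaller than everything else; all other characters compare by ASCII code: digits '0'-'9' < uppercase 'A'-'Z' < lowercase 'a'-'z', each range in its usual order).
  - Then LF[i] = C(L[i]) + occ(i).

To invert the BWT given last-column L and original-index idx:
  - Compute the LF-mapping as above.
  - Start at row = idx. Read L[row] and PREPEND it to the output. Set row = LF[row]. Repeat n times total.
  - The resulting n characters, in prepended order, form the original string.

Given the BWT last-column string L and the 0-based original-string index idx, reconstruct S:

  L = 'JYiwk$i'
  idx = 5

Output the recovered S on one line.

LF mapping: 1 2 3 6 5 0 4
Walk LF starting at row 5, prepending L[row]:
  step 1: row=5, L[5]='$', prepend. Next row=LF[5]=0
  step 2: row=0, L[0]='J', prepend. Next row=LF[0]=1
  step 3: row=1, L[1]='Y', prepend. Next row=LF[1]=2
  step 4: row=2, L[2]='i', prepend. Next row=LF[2]=3
  step 5: row=3, L[3]='w', prepend. Next row=LF[3]=6
  step 6: row=6, L[6]='i', prepend. Next row=LF[6]=4
  step 7: row=4, L[4]='k', prepend. Next row=LF[4]=5
Reversed output: kiwiYJ$

Answer: kiwiYJ$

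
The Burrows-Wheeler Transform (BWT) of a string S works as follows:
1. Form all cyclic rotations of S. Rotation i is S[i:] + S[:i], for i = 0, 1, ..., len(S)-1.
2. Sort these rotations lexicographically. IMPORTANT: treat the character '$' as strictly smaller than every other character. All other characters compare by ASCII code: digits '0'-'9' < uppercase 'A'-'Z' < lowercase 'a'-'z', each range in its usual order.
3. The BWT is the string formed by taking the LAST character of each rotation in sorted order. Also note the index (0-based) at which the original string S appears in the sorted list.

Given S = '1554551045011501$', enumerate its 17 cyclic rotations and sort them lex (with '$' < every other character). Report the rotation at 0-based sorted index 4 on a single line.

Answer: 1$155455104501150

Derivation:
All 17 rotations (rotation i = S[i:]+S[:i]):
  rot[0] = 1554551045011501$
  rot[1] = 554551045011501$1
  rot[2] = 54551045011501$15
  rot[3] = 4551045011501$155
  rot[4] = 551045011501$1554
  rot[5] = 51045011501$15545
  rot[6] = 1045011501$155455
  rot[7] = 045011501$1554551
  rot[8] = 45011501$15545510
  rot[9] = 5011501$155455104
  rot[10] = 011501$1554551045
  rot[11] = 11501$15545510450
  rot[12] = 1501$155455104501
  rot[13] = 501$1554551045011
  rot[14] = 01$15545510450115
  rot[15] = 1$155455104501150
  rot[16] = $1554551045011501
Sorted (with $ < everything):
  sorted[0] = $1554551045011501
  sorted[1] = 01$15545510450115
  sorted[2] = 011501$1554551045
  sorted[3] = 045011501$1554551
  sorted[4] = 1$155455104501150
  sorted[5] = 1045011501$155455
  sorted[6] = 11501$15545510450
  sorted[7] = 1501$155455104501
  sorted[8] = 1554551045011501$
  sorted[9] = 45011501$15545510
  sorted[10] = 4551045011501$155
  sorted[11] = 501$1554551045011
  sorted[12] = 5011501$155455104
  sorted[13] = 51045011501$15545
  sorted[14] = 54551045011501$15
  sorted[15] = 551045011501$1554
  sorted[16] = 554551045011501$1
sorted[4] = 1$155455104501150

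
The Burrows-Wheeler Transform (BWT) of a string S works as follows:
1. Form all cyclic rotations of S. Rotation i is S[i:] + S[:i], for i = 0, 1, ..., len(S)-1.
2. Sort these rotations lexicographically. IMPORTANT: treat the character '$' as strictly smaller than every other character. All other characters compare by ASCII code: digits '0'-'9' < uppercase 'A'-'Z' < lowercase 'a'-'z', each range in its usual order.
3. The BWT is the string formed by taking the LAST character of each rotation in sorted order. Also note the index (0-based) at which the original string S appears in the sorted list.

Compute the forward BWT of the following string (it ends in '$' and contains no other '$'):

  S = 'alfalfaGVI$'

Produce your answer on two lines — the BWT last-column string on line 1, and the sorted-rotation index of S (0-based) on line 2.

Answer: IaVGff$llaa
6

Derivation:
All 11 rotations (rotation i = S[i:]+S[:i]):
  rot[0] = alfalfaGVI$
  rot[1] = lfalfaGVI$a
  rot[2] = falfaGVI$al
  rot[3] = alfaGVI$alf
  rot[4] = lfaGVI$alfa
  rot[5] = faGVI$alfal
  rot[6] = aGVI$alfalf
  rot[7] = GVI$alfalfa
  rot[8] = VI$alfalfaG
  rot[9] = I$alfalfaGV
  rot[10] = $alfalfaGVI
Sorted (with $ < everything):
  sorted[0] = $alfalfaGVI  (last char: 'I')
  sorted[1] = GVI$alfalfa  (last char: 'a')
  sorted[2] = I$alfalfaGV  (last char: 'V')
  sorted[3] = VI$alfalfaG  (last char: 'G')
  sorted[4] = aGVI$alfalf  (last char: 'f')
  sorted[5] = alfaGVI$alf  (last char: 'f')
  sorted[6] = alfalfaGVI$  (last char: '$')
  sorted[7] = faGVI$alfal  (last char: 'l')
  sorted[8] = falfaGVI$al  (last char: 'l')
  sorted[9] = lfaGVI$alfa  (last char: 'a')
  sorted[10] = lfalfaGVI$a  (last char: 'a')
Last column: IaVGff$llaa
Original string S is at sorted index 6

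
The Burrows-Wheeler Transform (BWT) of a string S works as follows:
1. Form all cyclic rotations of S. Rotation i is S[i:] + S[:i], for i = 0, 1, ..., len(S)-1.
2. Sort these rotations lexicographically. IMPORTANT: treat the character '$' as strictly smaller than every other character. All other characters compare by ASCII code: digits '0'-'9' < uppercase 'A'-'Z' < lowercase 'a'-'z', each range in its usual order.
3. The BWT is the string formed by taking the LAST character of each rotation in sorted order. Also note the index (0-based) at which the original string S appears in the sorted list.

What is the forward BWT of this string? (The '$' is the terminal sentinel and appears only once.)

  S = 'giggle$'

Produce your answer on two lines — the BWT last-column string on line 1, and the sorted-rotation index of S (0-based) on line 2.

All 7 rotations (rotation i = S[i:]+S[:i]):
  rot[0] = giggle$
  rot[1] = iggle$g
  rot[2] = ggle$gi
  rot[3] = gle$gig
  rot[4] = le$gigg
  rot[5] = e$giggl
  rot[6] = $giggle
Sorted (with $ < everything):
  sorted[0] = $giggle  (last char: 'e')
  sorted[1] = e$giggl  (last char: 'l')
  sorted[2] = ggle$gi  (last char: 'i')
  sorted[3] = giggle$  (last char: '$')
  sorted[4] = gle$gig  (last char: 'g')
  sorted[5] = iggle$g  (last char: 'g')
  sorted[6] = le$gigg  (last char: 'g')
Last column: eli$ggg
Original string S is at sorted index 3

Answer: eli$ggg
3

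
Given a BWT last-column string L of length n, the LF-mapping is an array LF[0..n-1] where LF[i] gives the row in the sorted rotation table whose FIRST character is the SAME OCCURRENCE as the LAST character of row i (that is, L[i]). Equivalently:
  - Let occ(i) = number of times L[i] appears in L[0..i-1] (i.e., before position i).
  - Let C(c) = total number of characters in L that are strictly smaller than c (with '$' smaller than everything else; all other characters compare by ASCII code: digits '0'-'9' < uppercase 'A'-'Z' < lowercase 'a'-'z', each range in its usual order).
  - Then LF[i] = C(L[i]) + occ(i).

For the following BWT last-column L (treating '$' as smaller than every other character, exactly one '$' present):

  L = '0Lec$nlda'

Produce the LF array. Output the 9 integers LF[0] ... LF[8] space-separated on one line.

Answer: 1 2 6 4 0 8 7 5 3

Derivation:
Char counts: '$':1, '0':1, 'L':1, 'a':1, 'c':1, 'd':1, 'e':1, 'l':1, 'n':1
C (first-col start): C('$')=0, C('0')=1, C('L')=2, C('a')=3, C('c')=4, C('d')=5, C('e')=6, C('l')=7, C('n')=8
L[0]='0': occ=0, LF[0]=C('0')+0=1+0=1
L[1]='L': occ=0, LF[1]=C('L')+0=2+0=2
L[2]='e': occ=0, LF[2]=C('e')+0=6+0=6
L[3]='c': occ=0, LF[3]=C('c')+0=4+0=4
L[4]='$': occ=0, LF[4]=C('$')+0=0+0=0
L[5]='n': occ=0, LF[5]=C('n')+0=8+0=8
L[6]='l': occ=0, LF[6]=C('l')+0=7+0=7
L[7]='d': occ=0, LF[7]=C('d')+0=5+0=5
L[8]='a': occ=0, LF[8]=C('a')+0=3+0=3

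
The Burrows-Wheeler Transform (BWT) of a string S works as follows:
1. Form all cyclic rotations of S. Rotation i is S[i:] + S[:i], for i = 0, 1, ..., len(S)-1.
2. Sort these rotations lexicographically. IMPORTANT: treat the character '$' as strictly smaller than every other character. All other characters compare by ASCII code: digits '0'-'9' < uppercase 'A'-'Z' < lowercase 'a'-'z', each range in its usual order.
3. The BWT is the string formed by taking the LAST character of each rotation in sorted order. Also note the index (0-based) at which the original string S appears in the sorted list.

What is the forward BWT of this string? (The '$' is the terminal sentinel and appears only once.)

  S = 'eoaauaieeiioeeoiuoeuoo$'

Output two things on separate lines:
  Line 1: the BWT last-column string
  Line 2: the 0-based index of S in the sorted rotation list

All 23 rotations (rotation i = S[i:]+S[:i]):
  rot[0] = eoaauaieeiioeeoiuoeuoo$
  rot[1] = oaauaieeiioeeoiuoeuoo$e
  rot[2] = aauaieeiioeeoiuoeuoo$eo
  rot[3] = auaieeiioeeoiuoeuoo$eoa
  rot[4] = uaieeiioeeoiuoeuoo$eoaa
  rot[5] = aieeiioeeoiuoeuoo$eoaau
  rot[6] = ieeiioeeoiuoeuoo$eoaaua
  rot[7] = eeiioeeoiuoeuoo$eoaauai
  rot[8] = eiioeeoiuoeuoo$eoaauaie
  rot[9] = iioeeoiuoeuoo$eoaauaiee
  rot[10] = ioeeoiuoeuoo$eoaauaieei
  rot[11] = oeeoiuoeuoo$eoaauaieeii
  rot[12] = eeoiuoeuoo$eoaauaieeiio
  rot[13] = eoiuoeuoo$eoaauaieeiioe
  rot[14] = oiuoeuoo$eoaauaieeiioee
  rot[15] = iuoeuoo$eoaauaieeiioeeo
  rot[16] = uoeuoo$eoaauaieeiioeeoi
  rot[17] = oeuoo$eoaauaieeiioeeoiu
  rot[18] = euoo$eoaauaieeiioeeoiuo
  rot[19] = uoo$eoaauaieeiioeeoiuoe
  rot[20] = oo$eoaauaieeiioeeoiuoeu
  rot[21] = o$eoaauaieeiioeeoiuoeuo
  rot[22] = $eoaauaieeiioeeoiuoeuoo
Sorted (with $ < everything):
  sorted[0] = $eoaauaieeiioeeoiuoeuoo  (last char: 'o')
  sorted[1] = aauaieeiioeeoiuoeuoo$eo  (last char: 'o')
  sorted[2] = aieeiioeeoiuoeuoo$eoaau  (last char: 'u')
  sorted[3] = auaieeiioeeoiuoeuoo$eoa  (last char: 'a')
  sorted[4] = eeiioeeoiuoeuoo$eoaauai  (last char: 'i')
  sorted[5] = eeoiuoeuoo$eoaauaieeiio  (last char: 'o')
  sorted[6] = eiioeeoiuoeuoo$eoaauaie  (last char: 'e')
  sorted[7] = eoaauaieeiioeeoiuoeuoo$  (last char: '$')
  sorted[8] = eoiuoeuoo$eoaauaieeiioe  (last char: 'e')
  sorted[9] = euoo$eoaauaieeiioeeoiuo  (last char: 'o')
  sorted[10] = ieeiioeeoiuoeuoo$eoaaua  (last char: 'a')
  sorted[11] = iioeeoiuoeuoo$eoaauaiee  (last char: 'e')
  sorted[12] = ioeeoiuoeuoo$eoaauaieei  (last char: 'i')
  sorted[13] = iuoeuoo$eoaauaieeiioeeo  (last char: 'o')
  sorted[14] = o$eoaauaieeiioeeoiuoeuo  (last char: 'o')
  sorted[15] = oaauaieeiioeeoiuoeuoo$e  (last char: 'e')
  sorted[16] = oeeoiuoeuoo$eoaauaieeii  (last char: 'i')
  sorted[17] = oeuoo$eoaauaieeiioeeoiu  (last char: 'u')
  sorted[18] = oiuoeuoo$eoaauaieeiioee  (last char: 'e')
  sorted[19] = oo$eoaauaieeiioeeoiuoeu  (last char: 'u')
  sorted[20] = uaieeiioeeoiuoeuoo$eoaa  (last char: 'a')
  sorted[21] = uoeuoo$eoaauaieeiioeeoi  (last char: 'i')
  sorted[22] = uoo$eoaauaieeiioeeoiuoe  (last char: 'e')
Last column: oouaioe$eoaeiooeiueuaie
Original string S is at sorted index 7

Answer: oouaioe$eoaeiooeiueuaie
7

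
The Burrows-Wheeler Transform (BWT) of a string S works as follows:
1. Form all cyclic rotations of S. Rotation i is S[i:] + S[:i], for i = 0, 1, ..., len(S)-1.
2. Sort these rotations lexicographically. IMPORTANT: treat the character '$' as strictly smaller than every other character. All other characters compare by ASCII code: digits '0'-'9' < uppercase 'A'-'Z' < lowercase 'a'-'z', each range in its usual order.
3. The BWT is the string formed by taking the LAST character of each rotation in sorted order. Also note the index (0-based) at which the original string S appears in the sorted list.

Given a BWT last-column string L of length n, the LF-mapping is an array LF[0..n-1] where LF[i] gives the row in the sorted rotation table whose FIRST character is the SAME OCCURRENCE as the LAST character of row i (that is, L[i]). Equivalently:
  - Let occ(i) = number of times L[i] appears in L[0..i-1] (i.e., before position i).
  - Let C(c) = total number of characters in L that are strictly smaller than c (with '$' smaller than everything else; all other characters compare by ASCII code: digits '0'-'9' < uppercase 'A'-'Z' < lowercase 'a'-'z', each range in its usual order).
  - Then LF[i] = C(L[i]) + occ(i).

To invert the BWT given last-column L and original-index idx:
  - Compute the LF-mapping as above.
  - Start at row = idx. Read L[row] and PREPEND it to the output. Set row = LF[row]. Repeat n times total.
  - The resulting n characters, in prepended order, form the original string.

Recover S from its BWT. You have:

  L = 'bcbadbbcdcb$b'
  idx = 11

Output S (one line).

LF mapping: 2 8 3 1 11 4 5 9 12 10 6 0 7
Walk LF starting at row 11, prepending L[row]:
  step 1: row=11, L[11]='$', prepend. Next row=LF[11]=0
  step 2: row=0, L[0]='b', prepend. Next row=LF[0]=2
  step 3: row=2, L[2]='b', prepend. Next row=LF[2]=3
  step 4: row=3, L[3]='a', prepend. Next row=LF[3]=1
  step 5: row=1, L[1]='c', prepend. Next row=LF[1]=8
  step 6: row=8, L[8]='d', prepend. Next row=LF[8]=12
  step 7: row=12, L[12]='b', prepend. Next row=LF[12]=7
  step 8: row=7, L[7]='c', prepend. Next row=LF[7]=9
  step 9: row=9, L[9]='c', prepend. Next row=LF[9]=10
  step 10: row=10, L[10]='b', prepend. Next row=LF[10]=6
  step 11: row=6, L[6]='b', prepend. Next row=LF[6]=5
  step 12: row=5, L[5]='b', prepend. Next row=LF[5]=4
  step 13: row=4, L[4]='d', prepend. Next row=LF[4]=11
Reversed output: dbbbccbdcabb$

Answer: dbbbccbdcabb$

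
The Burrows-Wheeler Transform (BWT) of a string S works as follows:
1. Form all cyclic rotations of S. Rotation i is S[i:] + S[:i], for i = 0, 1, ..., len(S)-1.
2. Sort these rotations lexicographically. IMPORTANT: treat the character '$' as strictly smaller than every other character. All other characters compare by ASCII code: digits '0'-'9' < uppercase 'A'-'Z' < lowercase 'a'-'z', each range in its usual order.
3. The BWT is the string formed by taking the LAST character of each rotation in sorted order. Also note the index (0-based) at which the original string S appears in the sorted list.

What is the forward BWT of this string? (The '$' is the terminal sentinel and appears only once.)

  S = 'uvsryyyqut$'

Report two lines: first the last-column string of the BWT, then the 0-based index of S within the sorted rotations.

All 11 rotations (rotation i = S[i:]+S[:i]):
  rot[0] = uvsryyyqut$
  rot[1] = vsryyyqut$u
  rot[2] = sryyyqut$uv
  rot[3] = ryyyqut$uvs
  rot[4] = yyyqut$uvsr
  rot[5] = yyqut$uvsry
  rot[6] = yqut$uvsryy
  rot[7] = qut$uvsryyy
  rot[8] = ut$uvsryyyq
  rot[9] = t$uvsryyyqu
  rot[10] = $uvsryyyqut
Sorted (with $ < everything):
  sorted[0] = $uvsryyyqut  (last char: 't')
  sorted[1] = qut$uvsryyy  (last char: 'y')
  sorted[2] = ryyyqut$uvs  (last char: 's')
  sorted[3] = sryyyqut$uv  (last char: 'v')
  sorted[4] = t$uvsryyyqu  (last char: 'u')
  sorted[5] = ut$uvsryyyq  (last char: 'q')
  sorted[6] = uvsryyyqut$  (last char: '$')
  sorted[7] = vsryyyqut$u  (last char: 'u')
  sorted[8] = yqut$uvsryy  (last char: 'y')
  sorted[9] = yyqut$uvsry  (last char: 'y')
  sorted[10] = yyyqut$uvsr  (last char: 'r')
Last column: tysvuq$uyyr
Original string S is at sorted index 6

Answer: tysvuq$uyyr
6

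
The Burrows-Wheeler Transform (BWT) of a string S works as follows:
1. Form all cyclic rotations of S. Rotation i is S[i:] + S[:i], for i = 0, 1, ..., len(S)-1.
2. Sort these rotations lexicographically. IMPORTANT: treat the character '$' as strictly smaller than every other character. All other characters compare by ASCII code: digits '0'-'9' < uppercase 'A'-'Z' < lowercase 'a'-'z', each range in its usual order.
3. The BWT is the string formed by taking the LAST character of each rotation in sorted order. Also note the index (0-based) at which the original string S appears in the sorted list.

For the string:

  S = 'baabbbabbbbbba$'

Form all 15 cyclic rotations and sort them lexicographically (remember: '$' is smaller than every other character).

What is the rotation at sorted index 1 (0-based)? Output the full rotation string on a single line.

All 15 rotations (rotation i = S[i:]+S[:i]):
  rot[0] = baabbbabbbbbba$
  rot[1] = aabbbabbbbbba$b
  rot[2] = abbbabbbbbba$ba
  rot[3] = bbbabbbbbba$baa
  rot[4] = bbabbbbbba$baab
  rot[5] = babbbbbba$baabb
  rot[6] = abbbbbba$baabbb
  rot[7] = bbbbbba$baabbba
  rot[8] = bbbbba$baabbbab
  rot[9] = bbbba$baabbbabb
  rot[10] = bbba$baabbbabbb
  rot[11] = bba$baabbbabbbb
  rot[12] = ba$baabbbabbbbb
  rot[13] = a$baabbbabbbbbb
  rot[14] = $baabbbabbbbbba
Sorted (with $ < everything):
  sorted[0] = $baabbbabbbbbba
  sorted[1] = a$baabbbabbbbbb
  sorted[2] = aabbbabbbbbba$b
  sorted[3] = abbbabbbbbba$ba
  sorted[4] = abbbbbba$baabbb
  sorted[5] = ba$baabbbabbbbb
  sorted[6] = baabbbabbbbbba$
  sorted[7] = babbbbbba$baabb
  sorted[8] = bba$baabbbabbbb
  sorted[9] = bbabbbbbba$baab
  sorted[10] = bbba$baabbbabbb
  sorted[11] = bbbabbbbbba$baa
  sorted[12] = bbbba$baabbbabb
  sorted[13] = bbbbba$baabbbab
  sorted[14] = bbbbbba$baabbba
sorted[1] = a$baabbbabbbbbb

Answer: a$baabbbabbbbbb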